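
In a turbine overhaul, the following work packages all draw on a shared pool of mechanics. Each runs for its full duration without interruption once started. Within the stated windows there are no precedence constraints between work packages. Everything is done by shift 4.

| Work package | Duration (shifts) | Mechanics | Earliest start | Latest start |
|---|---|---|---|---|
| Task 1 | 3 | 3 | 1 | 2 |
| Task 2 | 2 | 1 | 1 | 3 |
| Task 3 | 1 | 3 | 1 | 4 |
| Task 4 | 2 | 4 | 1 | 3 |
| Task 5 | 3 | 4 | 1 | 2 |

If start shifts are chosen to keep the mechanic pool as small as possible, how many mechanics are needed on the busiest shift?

Early-start (Task 1@1, Task 2@1, Task 3@1, Task 4@1, Task 5@1) gives peak 15: s1:15  s2:12  s3:7  s4:0.
Shift Task 4→3.
Schedule Task 1@1, Task 2@1, Task 3@1, Task 4@3, Task 5@1: s1:11  s2:8  s3:11  s4:4 — peak 11.

11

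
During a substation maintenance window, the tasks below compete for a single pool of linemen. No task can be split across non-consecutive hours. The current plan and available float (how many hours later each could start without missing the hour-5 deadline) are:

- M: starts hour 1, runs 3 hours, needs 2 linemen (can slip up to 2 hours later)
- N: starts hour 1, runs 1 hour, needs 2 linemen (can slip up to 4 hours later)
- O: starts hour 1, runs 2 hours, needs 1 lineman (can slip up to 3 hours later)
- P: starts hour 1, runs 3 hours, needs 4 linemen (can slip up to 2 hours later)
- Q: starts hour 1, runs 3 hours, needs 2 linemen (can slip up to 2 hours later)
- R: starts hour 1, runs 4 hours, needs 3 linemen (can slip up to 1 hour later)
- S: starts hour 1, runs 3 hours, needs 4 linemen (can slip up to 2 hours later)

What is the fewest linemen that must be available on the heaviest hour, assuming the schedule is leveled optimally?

Early-start (M@1, N@1, O@1, P@1, Q@1, R@1, S@1) gives peak 18: h1:18  h2:16  h3:15  h4:3  h5:0.
Shift S→3.
Schedule M@1, N@1, O@1, P@1, Q@1, R@1, S@3: h1:14  h2:12  h3:15  h4:7  h5:4 — peak 15.

15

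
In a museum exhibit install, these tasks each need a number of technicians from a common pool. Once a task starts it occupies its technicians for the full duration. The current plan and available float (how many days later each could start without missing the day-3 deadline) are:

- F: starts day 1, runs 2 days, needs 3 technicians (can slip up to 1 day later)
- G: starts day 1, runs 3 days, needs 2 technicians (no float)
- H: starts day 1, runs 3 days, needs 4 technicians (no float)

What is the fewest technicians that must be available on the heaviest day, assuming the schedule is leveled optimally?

9

Schedule F@1, G@1, H@1: d1:9  d2:9  d3:6 — peak 9.
No arrangement of the 2 feasible schedules does better.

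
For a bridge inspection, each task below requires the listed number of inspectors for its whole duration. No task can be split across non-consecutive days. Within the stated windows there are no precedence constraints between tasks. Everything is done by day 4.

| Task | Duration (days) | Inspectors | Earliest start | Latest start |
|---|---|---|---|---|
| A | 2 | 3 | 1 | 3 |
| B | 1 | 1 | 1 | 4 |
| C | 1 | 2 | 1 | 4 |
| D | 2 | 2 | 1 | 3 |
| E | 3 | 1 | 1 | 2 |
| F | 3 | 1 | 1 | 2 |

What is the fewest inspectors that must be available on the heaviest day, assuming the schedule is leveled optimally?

5

Early-start (A@1, B@1, C@1, D@1, E@1, F@1) gives peak 10: d1:10  d2:7  d3:2  d4:0.
Shift C→4, D→3, F→2.
Schedule A@1, B@1, C@4, D@3, E@1, F@2: d1:5  d2:5  d3:4  d4:5 — peak 5.
Total inspector-days = 19 over 4 days ⇒ peak ≥ ⌈19/4⌉ = 5, so 5 is optimal.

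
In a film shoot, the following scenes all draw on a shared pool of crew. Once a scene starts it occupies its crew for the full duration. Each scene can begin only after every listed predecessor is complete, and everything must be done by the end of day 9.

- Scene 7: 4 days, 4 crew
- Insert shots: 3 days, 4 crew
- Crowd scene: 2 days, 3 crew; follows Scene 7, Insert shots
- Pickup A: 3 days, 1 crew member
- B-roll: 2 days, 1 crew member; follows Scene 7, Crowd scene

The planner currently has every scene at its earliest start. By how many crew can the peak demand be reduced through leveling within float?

1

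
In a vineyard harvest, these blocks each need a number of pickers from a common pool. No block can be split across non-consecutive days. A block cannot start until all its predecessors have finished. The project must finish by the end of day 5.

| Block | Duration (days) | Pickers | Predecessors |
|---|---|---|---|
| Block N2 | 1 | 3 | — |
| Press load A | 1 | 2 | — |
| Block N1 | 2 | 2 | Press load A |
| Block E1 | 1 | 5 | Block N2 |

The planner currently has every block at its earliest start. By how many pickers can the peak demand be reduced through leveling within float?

2

Early-start peak: d1:5  d2:7  d3:2  d4:0  d5:0 ⇒ 7.
Leveled (Block N2@1, Press load A@1, Block N1@2, Block E1@4): d1:5  d2:2  d3:2  d4:5  d5:0 ⇒ 5.
Reduction 7 − 5 = 2.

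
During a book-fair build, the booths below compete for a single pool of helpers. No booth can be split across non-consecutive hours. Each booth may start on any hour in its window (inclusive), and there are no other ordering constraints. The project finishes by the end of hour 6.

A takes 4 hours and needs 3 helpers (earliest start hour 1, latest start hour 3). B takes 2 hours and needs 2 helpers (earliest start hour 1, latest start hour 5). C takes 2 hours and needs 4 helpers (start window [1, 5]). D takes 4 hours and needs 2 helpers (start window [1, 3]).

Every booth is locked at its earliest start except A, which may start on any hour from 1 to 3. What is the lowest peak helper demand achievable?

A@1: h1:11  h2:11  h3:5  h4:5  h5:0  h6:0 → peak 11
A@2: h1:8  h2:11  h3:5  h4:5  h5:3  h6:0 → peak 11
A@3: h1:8  h2:8  h3:5  h4:5  h5:3  h6:3 → peak 8
Best is A@3, peak 8.

8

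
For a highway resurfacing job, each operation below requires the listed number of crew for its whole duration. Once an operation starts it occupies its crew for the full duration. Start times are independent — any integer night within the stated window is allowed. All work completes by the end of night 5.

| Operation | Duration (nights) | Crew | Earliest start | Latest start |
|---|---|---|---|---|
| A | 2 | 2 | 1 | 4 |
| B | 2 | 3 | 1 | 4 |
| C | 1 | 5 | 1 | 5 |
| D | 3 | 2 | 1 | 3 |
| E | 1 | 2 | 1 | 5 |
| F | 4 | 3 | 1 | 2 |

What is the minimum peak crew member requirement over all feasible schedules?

Early-start (A@1, B@1, C@1, D@1, E@1, F@1) gives peak 17: n1:17  n2:10  n3:5  n4:3  n5:0.
Shift C→5, D→3, E→3.
Schedule A@1, B@1, C@5, D@3, E@3, F@1: n1:8  n2:8  n3:7  n4:5  n5:7 — peak 8.

8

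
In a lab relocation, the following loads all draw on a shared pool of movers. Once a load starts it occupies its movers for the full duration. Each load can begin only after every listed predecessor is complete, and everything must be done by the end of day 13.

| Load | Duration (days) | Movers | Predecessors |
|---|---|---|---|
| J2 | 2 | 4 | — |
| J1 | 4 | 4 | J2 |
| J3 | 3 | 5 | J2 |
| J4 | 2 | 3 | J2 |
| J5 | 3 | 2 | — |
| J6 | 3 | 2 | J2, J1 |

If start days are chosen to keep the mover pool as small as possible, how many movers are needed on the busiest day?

6

Early-start (J2@1, J1@3, J3@3, J4@3, J5@1, J6@7) gives peak 14: d1:6  d2:6  d3:14  d4:12  d5:9  d6:4  d7:2  d8:2  d9:2  d10:0  d11:0  d12:0  d13:0.
Shift J3→7, J4→10, J6→10.
Schedule J2@1, J1@3, J3@7, J4@10, J5@1, J6@10: d1:6  d2:6  d3:6  d4:4  d5:4  d6:4  d7:5  d8:5  d9:5  d10:5  d11:5  d12:2  d13:0 — peak 6.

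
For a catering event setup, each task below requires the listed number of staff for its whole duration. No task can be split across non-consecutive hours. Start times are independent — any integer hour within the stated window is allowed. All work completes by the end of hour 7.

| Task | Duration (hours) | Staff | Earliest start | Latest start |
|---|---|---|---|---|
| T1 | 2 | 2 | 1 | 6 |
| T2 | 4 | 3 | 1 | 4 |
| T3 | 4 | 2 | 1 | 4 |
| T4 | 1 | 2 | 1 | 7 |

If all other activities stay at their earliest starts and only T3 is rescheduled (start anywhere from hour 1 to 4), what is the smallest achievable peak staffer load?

7

T3@1: h1:9  h2:7  h3:5  h4:5  h5:0  h6:0  h7:0 → peak 9
T3@2: h1:7  h2:7  h3:5  h4:5  h5:2  h6:0  h7:0 → peak 7
T3@3: h1:7  h2:5  h3:5  h4:5  h5:2  h6:2  h7:0 → peak 7
T3@4: h1:7  h2:5  h3:3  h4:5  h5:2  h6:2  h7:2 → peak 7
Best is T3@2, peak 7.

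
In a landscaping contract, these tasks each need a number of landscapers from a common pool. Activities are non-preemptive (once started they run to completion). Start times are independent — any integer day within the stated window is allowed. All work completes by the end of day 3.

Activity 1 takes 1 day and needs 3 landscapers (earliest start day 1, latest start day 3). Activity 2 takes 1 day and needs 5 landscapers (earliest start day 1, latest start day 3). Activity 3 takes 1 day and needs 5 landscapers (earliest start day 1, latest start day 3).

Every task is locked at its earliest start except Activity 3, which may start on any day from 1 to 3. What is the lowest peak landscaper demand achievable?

8

Activity 3@1: d1:13  d2:0  d3:0 → peak 13
Activity 3@2: d1:8  d2:5  d3:0 → peak 8
Activity 3@3: d1:8  d2:0  d3:5 → peak 8
Best is Activity 3@2, peak 8.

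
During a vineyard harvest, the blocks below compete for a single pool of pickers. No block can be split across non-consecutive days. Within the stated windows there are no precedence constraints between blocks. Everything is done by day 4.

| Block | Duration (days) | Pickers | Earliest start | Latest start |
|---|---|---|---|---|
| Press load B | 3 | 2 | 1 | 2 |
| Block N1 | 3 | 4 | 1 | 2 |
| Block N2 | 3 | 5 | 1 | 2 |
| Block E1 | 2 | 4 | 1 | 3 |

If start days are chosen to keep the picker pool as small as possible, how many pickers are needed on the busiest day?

15

Schedule Press load B@1, Block N1@1, Block N2@1, Block E1@1: d1:15  d2:15  d3:11  d4:0 — peak 15.
No arrangement of the 24 feasible schedules does better.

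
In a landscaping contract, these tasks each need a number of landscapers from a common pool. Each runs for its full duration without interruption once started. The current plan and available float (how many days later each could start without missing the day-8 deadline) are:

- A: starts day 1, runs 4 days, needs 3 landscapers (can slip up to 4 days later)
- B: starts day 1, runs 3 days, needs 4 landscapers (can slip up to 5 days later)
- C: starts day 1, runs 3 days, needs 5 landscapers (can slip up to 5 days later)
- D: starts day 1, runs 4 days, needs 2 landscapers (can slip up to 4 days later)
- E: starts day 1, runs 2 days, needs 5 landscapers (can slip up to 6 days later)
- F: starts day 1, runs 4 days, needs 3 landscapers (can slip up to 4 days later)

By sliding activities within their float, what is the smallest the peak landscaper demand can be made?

Early-start (A@1, B@1, C@1, D@1, E@1, F@1) gives peak 22: d1:22  d2:22  d3:17  d4:8  d5:0  d6:0  d7:0  d8:0.
Shift C→4, E→7, F→5.
Schedule A@1, B@1, C@4, D@1, E@7, F@5: d1:9  d2:9  d3:9  d4:10  d5:8  d6:8  d7:8  d8:8 — peak 10.

10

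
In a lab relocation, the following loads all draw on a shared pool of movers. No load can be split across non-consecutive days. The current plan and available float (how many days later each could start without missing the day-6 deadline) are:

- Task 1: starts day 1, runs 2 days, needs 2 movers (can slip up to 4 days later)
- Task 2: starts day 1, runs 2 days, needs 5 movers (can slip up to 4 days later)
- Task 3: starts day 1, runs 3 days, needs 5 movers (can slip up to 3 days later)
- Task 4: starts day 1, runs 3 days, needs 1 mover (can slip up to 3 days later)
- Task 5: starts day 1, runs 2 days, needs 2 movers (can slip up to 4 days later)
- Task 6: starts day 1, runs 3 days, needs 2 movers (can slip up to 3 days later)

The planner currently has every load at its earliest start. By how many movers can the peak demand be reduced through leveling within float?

9

Early-start peak: d1:17  d2:17  d3:8  d4:0  d5:0  d6:0 ⇒ 17.
Leveled (Task 1@1, Task 2@5, Task 3@1, Task 4@1, Task 5@3, Task 6@4): d1:8  d2:8  d3:8  d4:4  d5:7  d6:7 ⇒ 8.
Reduction 17 − 8 = 9.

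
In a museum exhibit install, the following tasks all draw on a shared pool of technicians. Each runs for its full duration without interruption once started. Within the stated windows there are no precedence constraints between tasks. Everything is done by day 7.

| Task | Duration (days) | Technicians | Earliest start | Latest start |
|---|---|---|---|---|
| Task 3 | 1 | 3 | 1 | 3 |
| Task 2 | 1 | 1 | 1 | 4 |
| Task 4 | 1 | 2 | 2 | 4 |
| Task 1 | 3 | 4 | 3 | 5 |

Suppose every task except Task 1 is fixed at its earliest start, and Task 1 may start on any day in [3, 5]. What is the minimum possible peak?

4

Task 1@3: d1:4  d2:2  d3:4  d4:4  d5:4  d6:0  d7:0 → peak 4
Task 1@4: d1:4  d2:2  d3:0  d4:4  d5:4  d6:4  d7:0 → peak 4
Task 1@5: d1:4  d2:2  d3:0  d4:0  d5:4  d6:4  d7:4 → peak 4
Best is Task 1@3, peak 4.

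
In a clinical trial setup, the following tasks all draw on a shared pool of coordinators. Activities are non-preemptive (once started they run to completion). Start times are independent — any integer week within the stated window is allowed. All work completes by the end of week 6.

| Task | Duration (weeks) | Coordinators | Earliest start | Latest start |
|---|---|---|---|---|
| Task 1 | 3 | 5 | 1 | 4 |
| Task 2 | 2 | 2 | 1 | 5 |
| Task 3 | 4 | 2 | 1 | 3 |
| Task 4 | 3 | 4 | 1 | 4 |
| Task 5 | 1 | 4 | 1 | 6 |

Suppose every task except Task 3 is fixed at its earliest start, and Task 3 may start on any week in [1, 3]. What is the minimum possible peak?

15

Task 3@1: w1:17  w2:13  w3:11  w4:2  w5:0  w6:0 → peak 17
Task 3@2: w1:15  w2:13  w3:11  w4:2  w5:2  w6:0 → peak 15
Task 3@3: w1:15  w2:11  w3:11  w4:2  w5:2  w6:2 → peak 15
Best is Task 3@2, peak 15.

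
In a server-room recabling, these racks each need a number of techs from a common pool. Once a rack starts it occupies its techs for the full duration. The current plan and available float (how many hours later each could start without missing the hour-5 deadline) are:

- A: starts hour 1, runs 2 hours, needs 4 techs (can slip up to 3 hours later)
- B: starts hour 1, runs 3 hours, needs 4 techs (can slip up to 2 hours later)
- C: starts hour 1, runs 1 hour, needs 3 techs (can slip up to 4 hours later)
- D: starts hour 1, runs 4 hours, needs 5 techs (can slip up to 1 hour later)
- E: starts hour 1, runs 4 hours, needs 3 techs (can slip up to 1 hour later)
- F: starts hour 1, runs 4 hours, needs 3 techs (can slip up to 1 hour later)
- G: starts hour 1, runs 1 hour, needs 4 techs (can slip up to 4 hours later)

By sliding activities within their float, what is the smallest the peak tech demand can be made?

15

Early-start (A@1, B@1, C@1, D@1, E@1, F@1, G@1) gives peak 26: h1:26  h2:19  h3:15  h4:11  h5:0.
Shift B→3, F→2, G→5.
Schedule A@1, B@3, C@1, D@1, E@1, F@2, G@5: h1:15  h2:15  h3:15  h4:15  h5:11 — peak 15.
Total tech-hours = 71 over 5 hours ⇒ peak ≥ ⌈71/5⌉ = 15, so 15 is optimal.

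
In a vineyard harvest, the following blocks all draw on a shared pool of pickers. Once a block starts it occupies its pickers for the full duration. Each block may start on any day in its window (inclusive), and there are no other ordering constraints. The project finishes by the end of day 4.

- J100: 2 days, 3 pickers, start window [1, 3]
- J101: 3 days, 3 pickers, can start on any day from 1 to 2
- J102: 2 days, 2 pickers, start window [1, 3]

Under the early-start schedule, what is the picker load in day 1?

8

At early start, day 1 has: J100, J101, J102.
Demand: 3 + 3 + 2 = 8.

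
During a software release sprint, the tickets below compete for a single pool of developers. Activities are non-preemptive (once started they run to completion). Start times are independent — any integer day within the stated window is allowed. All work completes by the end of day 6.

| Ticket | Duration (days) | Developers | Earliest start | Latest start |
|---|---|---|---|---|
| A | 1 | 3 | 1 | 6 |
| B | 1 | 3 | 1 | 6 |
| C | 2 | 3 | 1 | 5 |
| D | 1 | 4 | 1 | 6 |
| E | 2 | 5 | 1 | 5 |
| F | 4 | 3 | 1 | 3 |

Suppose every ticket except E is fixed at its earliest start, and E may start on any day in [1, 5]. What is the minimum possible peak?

16

E@1: d1:21  d2:11  d3:3  d4:3  d5:0  d6:0 → peak 21
E@2: d1:16  d2:11  d3:8  d4:3  d5:0  d6:0 → peak 16
E@3: d1:16  d2:6  d3:8  d4:8  d5:0  d6:0 → peak 16
E@4: d1:16  d2:6  d3:3  d4:8  d5:5  d6:0 → peak 16
E@5: d1:16  d2:6  d3:3  d4:3  d5:5  d6:5 → peak 16
Best is E@2, peak 16.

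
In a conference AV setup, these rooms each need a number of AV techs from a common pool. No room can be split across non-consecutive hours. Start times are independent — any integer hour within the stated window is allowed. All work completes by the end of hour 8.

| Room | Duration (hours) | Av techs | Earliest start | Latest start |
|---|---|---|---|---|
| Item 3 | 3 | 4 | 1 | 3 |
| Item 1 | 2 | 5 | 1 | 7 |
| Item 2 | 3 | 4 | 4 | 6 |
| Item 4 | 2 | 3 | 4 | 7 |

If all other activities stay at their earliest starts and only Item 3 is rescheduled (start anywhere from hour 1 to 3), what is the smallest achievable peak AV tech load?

Item 3@1: h1:9  h2:9  h3:4  h4:7  h5:7  h6:4  h7:0  h8:0 → peak 9
Item 3@2: h1:5  h2:9  h3:4  h4:11  h5:7  h6:4  h7:0  h8:0 → peak 11
Item 3@3: h1:5  h2:5  h3:4  h4:11  h5:11  h6:4  h7:0  h8:0 → peak 11
Best is Item 3@1, peak 9.

9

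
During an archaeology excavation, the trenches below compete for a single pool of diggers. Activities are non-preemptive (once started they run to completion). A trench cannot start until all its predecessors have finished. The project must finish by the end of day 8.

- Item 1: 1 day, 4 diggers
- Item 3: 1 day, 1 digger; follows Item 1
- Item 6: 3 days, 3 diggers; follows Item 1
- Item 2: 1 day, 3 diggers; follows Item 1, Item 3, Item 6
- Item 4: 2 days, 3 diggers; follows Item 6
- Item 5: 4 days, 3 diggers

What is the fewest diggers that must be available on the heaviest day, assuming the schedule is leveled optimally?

6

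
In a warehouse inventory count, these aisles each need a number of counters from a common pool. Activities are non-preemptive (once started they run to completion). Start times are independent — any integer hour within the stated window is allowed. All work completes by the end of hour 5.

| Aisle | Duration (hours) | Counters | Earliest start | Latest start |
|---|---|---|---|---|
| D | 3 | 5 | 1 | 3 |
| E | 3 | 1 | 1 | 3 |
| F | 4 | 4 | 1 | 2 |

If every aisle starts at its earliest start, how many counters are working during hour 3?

10

At early start, hour 3 has: D, E, F.
Demand: 5 + 1 + 4 = 10.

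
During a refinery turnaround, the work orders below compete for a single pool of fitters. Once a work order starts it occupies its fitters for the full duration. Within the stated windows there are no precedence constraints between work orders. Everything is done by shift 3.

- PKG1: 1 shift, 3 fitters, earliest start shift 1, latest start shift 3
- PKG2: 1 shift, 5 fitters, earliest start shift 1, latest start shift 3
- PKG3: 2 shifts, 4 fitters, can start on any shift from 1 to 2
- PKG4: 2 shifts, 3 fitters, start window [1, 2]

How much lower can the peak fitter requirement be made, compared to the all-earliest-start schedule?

7

Early-start peak: s1:15  s2:7  s3:0 ⇒ 15.
Leveled (PKG1@1, PKG2@1, PKG3@2, PKG4@2): s1:8  s2:7  s3:7 ⇒ 8.
Reduction 15 − 8 = 7.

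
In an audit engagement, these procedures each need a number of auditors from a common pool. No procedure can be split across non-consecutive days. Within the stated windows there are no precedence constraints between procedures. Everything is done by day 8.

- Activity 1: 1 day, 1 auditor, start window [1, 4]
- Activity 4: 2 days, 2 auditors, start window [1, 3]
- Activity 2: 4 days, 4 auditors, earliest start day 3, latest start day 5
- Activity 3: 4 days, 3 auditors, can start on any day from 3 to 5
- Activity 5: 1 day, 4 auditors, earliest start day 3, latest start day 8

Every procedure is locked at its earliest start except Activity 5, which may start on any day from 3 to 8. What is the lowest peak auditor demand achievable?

Activity 5@3: d1:3  d2:2  d3:11  d4:7  d5:7  d6:7  d7:0  d8:0 → peak 11
Activity 5@4: d1:3  d2:2  d3:7  d4:11  d5:7  d6:7  d7:0  d8:0 → peak 11
Activity 5@5: d1:3  d2:2  d3:7  d4:7  d5:11  d6:7  d7:0  d8:0 → peak 11
Activity 5@6: d1:3  d2:2  d3:7  d4:7  d5:7  d6:11  d7:0  d8:0 → peak 11
Activity 5@7: d1:3  d2:2  d3:7  d4:7  d5:7  d6:7  d7:4  d8:0 → peak 7
Activity 5@8: d1:3  d2:2  d3:7  d4:7  d5:7  d6:7  d7:0  d8:4 → peak 7
Best is Activity 5@7, peak 7.

7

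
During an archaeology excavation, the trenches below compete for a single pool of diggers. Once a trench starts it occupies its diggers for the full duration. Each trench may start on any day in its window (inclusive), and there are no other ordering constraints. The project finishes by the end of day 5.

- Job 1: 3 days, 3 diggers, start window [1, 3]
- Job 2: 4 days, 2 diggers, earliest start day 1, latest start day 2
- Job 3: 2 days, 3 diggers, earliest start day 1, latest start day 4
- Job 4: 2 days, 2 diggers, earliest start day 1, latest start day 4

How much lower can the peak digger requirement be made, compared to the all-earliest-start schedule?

Early-start peak: d1:10  d2:10  d3:5  d4:2  d5:0 ⇒ 10.
Leveled (Job 1@1, Job 2@1, Job 3@4, Job 4@1): d1:7  d2:7  d3:5  d4:5  d5:3 ⇒ 7.
Reduction 10 − 7 = 3.

3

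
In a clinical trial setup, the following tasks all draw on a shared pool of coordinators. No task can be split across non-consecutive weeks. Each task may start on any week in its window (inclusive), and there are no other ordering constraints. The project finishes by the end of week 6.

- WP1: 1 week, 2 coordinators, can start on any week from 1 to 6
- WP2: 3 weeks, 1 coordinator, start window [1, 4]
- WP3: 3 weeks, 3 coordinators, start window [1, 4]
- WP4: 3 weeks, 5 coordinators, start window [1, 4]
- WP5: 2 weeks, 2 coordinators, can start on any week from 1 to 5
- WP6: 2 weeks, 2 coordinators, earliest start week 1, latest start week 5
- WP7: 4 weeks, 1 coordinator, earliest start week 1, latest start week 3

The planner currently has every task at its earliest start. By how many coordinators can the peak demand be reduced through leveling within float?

9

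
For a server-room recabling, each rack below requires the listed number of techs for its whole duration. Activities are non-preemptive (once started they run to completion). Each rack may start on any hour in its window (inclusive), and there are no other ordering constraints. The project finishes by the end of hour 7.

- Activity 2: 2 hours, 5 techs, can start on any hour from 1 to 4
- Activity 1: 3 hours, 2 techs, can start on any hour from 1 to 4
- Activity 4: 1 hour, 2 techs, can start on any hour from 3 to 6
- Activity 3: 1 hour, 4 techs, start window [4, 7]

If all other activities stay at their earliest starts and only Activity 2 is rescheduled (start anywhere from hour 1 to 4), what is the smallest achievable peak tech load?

7

Activity 2@1: h1:7  h2:7  h3:4  h4:4  h5:0  h6:0  h7:0 → peak 7
Activity 2@2: h1:2  h2:7  h3:9  h4:4  h5:0  h6:0  h7:0 → peak 9
Activity 2@3: h1:2  h2:2  h3:9  h4:9  h5:0  h6:0  h7:0 → peak 9
Activity 2@4: h1:2  h2:2  h3:4  h4:9  h5:5  h6:0  h7:0 → peak 9
Best is Activity 2@1, peak 7.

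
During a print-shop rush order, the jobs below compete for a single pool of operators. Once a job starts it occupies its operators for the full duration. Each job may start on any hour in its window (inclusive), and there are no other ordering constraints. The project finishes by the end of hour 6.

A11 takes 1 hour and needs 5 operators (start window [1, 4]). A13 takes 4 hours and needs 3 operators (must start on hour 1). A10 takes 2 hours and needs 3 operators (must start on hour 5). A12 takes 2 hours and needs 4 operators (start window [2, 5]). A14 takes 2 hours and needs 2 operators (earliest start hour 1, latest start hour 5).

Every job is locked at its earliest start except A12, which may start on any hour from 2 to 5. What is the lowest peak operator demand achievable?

A12@2: h1:10  h2:9  h3:7  h4:3  h5:3  h6:3 → peak 10
A12@3: h1:10  h2:5  h3:7  h4:7  h5:3  h6:3 → peak 10
A12@4: h1:10  h2:5  h3:3  h4:7  h5:7  h6:3 → peak 10
A12@5: h1:10  h2:5  h3:3  h4:3  h5:7  h6:7 → peak 10
Best is A12@2, peak 10.

10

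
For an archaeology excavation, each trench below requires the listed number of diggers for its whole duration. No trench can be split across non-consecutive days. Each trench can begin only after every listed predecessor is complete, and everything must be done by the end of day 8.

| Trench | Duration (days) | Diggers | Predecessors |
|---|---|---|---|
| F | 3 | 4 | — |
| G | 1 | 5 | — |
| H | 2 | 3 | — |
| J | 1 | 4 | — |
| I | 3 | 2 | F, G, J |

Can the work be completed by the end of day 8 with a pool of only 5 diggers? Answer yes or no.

yes

Schedule F@1, G@4, H@6, J@5, I@6: d1:4  d2:4  d3:4  d4:5  d5:4  d6:5  d7:5  d8:2 — peak 5 ≤ 5.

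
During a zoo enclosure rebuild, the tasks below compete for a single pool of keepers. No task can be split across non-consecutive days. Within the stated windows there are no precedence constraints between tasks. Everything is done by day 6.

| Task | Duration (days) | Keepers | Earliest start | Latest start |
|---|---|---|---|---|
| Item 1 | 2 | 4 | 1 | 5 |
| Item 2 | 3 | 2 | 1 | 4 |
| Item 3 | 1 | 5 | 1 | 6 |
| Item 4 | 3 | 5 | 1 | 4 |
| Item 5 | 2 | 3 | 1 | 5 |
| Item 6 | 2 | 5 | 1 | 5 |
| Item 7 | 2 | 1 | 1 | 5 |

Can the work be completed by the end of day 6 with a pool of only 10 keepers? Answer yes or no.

Schedule Item 1@1, Item 2@1, Item 3@3, Item 4@4, Item 5@1, Item 6@4, Item 7@1: d1:10  d2:10  d3:7  d4:10  d5:10  d6:5 — peak 10 ≤ 10.

yes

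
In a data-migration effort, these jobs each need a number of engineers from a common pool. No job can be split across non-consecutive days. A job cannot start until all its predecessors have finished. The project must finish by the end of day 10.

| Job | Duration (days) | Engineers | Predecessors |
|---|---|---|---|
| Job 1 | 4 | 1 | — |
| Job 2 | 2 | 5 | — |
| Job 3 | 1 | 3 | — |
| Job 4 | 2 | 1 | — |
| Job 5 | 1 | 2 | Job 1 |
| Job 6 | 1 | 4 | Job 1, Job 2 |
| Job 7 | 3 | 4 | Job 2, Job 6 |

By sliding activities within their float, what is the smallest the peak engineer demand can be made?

6

Early-start (Job 1@1, Job 2@1, Job 3@1, Job 4@1, Job 5@5, Job 6@5, Job 7@6) gives peak 10: d1:10  d2:7  d3:1  d4:1  d5:6  d6:4  d7:4  d8:4  d9:0  d10:0.
Shift Job 3→3, Job 4→3.
Schedule Job 1@1, Job 2@1, Job 3@3, Job 4@3, Job 5@5, Job 6@5, Job 7@6: d1:6  d2:6  d3:5  d4:2  d5:6  d6:4  d7:4  d8:4  d9:0  d10:0 — peak 6.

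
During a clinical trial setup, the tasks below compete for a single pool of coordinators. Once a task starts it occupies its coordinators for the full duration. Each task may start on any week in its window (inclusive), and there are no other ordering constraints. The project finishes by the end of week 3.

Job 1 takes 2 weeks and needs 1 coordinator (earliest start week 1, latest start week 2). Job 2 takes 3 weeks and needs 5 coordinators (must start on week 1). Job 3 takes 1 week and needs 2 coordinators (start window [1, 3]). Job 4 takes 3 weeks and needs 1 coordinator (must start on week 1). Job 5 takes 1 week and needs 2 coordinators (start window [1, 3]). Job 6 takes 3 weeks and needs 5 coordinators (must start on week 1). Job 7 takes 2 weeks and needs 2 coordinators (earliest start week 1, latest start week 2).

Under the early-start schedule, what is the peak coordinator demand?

Early-start schedule: Job 1@1, Job 2@1, Job 3@1, Job 4@1, Job 5@1, Job 6@1, Job 7@1.
Load per week: week 1: 18, week 2: 14, week 3: 11.
Peak is 18.

18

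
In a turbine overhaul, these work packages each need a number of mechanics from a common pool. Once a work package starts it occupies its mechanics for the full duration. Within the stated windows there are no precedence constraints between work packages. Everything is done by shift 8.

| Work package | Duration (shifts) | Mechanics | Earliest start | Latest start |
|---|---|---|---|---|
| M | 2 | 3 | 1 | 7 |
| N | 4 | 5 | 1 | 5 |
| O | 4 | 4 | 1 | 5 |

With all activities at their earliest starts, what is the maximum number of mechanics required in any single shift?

Early-start schedule: M@1, N@1, O@1.
Load per shift: shift 1: 12, shift 2: 12, shift 3: 9, shift 4: 9, shift 5: 0, shift 6: 0, shift 7: 0, shift 8: 0.
Peak is 12.

12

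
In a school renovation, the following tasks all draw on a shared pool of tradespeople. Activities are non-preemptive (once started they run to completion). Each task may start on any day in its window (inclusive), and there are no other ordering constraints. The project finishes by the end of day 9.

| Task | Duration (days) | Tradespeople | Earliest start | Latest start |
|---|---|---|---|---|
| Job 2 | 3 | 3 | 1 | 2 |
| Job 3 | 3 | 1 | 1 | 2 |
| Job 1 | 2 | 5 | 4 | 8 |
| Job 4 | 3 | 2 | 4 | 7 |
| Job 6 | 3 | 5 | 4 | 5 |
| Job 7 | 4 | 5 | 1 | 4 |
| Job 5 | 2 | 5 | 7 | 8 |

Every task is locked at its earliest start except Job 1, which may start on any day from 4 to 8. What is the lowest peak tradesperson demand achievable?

12

Job 1@4: d1:9  d2:9  d3:9  d4:17  d5:12  d6:7  d7:5  d8:5  d9:0 → peak 17
Job 1@5: d1:9  d2:9  d3:9  d4:12  d5:12  d6:12  d7:5  d8:5  d9:0 → peak 12
Job 1@6: d1:9  d2:9  d3:9  d4:12  d5:7  d6:12  d7:10  d8:5  d9:0 → peak 12
Job 1@7: d1:9  d2:9  d3:9  d4:12  d5:7  d6:7  d7:10  d8:10  d9:0 → peak 12
Job 1@8: d1:9  d2:9  d3:9  d4:12  d5:7  d6:7  d7:5  d8:10  d9:5 → peak 12
Best is Job 1@5, peak 12.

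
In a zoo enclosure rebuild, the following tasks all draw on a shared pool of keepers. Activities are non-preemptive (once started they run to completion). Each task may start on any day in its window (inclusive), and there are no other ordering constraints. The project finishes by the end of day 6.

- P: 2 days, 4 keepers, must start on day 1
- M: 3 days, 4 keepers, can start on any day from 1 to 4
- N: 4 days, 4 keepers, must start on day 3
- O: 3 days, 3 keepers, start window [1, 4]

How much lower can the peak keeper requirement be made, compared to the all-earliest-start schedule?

3

Early-start peak: d1:11  d2:11  d3:11  d4:4  d5:4  d6:4 ⇒ 11.
Leveled (P@1, M@1, N@3, O@4): d1:8  d2:8  d3:8  d4:7  d5:7  d6:7 ⇒ 8.
Reduction 11 − 8 = 3.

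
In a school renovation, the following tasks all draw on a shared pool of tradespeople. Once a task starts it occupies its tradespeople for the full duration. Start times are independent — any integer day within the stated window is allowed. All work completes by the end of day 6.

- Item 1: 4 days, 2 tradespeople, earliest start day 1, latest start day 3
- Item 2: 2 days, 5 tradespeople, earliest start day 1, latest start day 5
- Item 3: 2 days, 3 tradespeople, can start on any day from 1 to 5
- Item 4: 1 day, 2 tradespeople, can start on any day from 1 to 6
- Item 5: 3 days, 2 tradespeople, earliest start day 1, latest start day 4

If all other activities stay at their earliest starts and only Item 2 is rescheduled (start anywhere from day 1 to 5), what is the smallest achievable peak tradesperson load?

Item 2@1: d1:14  d2:12  d3:4  d4:2  d5:0  d6:0 → peak 14
Item 2@2: d1:9  d2:12  d3:9  d4:2  d5:0  d6:0 → peak 12
Item 2@3: d1:9  d2:7  d3:9  d4:7  d5:0  d6:0 → peak 9
Item 2@4: d1:9  d2:7  d3:4  d4:7  d5:5  d6:0 → peak 9
Item 2@5: d1:9  d2:7  d3:4  d4:2  d5:5  d6:5 → peak 9
Best is Item 2@3, peak 9.

9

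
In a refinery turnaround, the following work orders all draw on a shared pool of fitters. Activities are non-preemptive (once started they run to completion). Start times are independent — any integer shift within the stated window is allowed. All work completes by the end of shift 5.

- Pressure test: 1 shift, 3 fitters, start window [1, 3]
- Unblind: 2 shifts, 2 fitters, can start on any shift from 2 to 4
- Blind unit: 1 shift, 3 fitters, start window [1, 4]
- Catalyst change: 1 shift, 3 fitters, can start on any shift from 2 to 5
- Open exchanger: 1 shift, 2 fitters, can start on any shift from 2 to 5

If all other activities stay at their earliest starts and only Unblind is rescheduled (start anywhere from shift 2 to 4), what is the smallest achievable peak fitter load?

6

Unblind@2: s1:6  s2:7  s3:2  s4:0  s5:0 → peak 7
Unblind@3: s1:6  s2:5  s3:2  s4:2  s5:0 → peak 6
Unblind@4: s1:6  s2:5  s3:0  s4:2  s5:2 → peak 6
Best is Unblind@3, peak 6.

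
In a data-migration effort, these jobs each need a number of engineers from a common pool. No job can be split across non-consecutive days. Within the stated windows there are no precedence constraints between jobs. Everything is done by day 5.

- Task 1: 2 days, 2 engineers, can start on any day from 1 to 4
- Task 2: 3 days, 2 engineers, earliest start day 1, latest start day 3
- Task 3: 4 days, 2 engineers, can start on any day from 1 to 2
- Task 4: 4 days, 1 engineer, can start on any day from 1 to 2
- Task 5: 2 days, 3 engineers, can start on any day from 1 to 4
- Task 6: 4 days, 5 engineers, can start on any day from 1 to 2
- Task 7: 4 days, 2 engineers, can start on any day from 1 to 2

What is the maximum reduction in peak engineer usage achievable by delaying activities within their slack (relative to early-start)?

3

Early-start peak: d1:17  d2:17  d3:12  d4:10  d5:0 ⇒ 17.
Leveled (Task 1@1, Task 2@1, Task 3@1, Task 4@1, Task 5@4, Task 6@1, Task 7@1): d1:14  d2:14  d3:12  d4:13  d5:3 ⇒ 14.
Reduction 17 − 14 = 3.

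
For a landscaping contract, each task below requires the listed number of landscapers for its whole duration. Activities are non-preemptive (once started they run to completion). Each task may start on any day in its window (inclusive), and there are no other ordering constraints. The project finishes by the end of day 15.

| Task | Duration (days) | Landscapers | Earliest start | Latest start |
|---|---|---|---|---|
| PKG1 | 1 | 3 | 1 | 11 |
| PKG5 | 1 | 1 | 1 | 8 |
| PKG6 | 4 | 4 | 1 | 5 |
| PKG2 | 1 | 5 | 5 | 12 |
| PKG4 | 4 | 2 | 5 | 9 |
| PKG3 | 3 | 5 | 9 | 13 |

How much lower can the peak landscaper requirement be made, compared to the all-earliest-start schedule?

3

Early-start peak: d1:8  d2:4  d3:4  d4:4  d5:7  d6:2  d7:2  d8:2  d9:5  d10:5  d11:5  d12:0  d13:0  d14:0  d15:0 ⇒ 8.
Leveled (PKG1@1, PKG5@1, PKG6@2, PKG2@6, PKG4@7, PKG3@11): d1:4  d2:4  d3:4  d4:4  d5:4  d6:5  d7:2  d8:2  d9:2  d10:2  d11:5  d12:5  d13:5  d14:0  d15:0 ⇒ 5.
Reduction 8 − 5 = 3.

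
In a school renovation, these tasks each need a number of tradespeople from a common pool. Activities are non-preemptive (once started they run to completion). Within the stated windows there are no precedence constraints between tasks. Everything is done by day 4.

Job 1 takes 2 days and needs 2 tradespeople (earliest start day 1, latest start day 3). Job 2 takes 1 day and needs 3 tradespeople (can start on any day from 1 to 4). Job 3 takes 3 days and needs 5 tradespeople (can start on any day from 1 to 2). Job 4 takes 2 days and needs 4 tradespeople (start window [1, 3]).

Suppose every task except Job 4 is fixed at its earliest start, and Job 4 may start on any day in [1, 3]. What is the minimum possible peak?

10

Job 4@1: d1:14  d2:11  d3:5  d4:0 → peak 14
Job 4@2: d1:10  d2:11  d3:9  d4:0 → peak 11
Job 4@3: d1:10  d2:7  d3:9  d4:4 → peak 10
Best is Job 4@3, peak 10.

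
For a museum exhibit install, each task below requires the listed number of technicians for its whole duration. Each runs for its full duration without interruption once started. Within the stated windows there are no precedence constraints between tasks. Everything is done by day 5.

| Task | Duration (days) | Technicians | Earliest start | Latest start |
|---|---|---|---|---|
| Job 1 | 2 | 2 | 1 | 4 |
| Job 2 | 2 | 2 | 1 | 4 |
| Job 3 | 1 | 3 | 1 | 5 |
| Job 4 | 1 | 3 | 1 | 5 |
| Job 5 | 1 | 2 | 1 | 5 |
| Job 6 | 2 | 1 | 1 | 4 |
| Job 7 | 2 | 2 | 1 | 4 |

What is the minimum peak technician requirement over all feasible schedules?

Early-start (Job 1@1, Job 2@1, Job 3@1, Job 4@1, Job 5@1, Job 6@1, Job 7@1) gives peak 15: d1:15  d2:7  d3:0  d4:0  d5:0.
Shift Job 3→3, Job 4→4, Job 5→3, Job 7→4.
Schedule Job 1@1, Job 2@1, Job 3@3, Job 4@4, Job 5@3, Job 6@1, Job 7@4: d1:5  d2:5  d3:5  d4:5  d5:2 — peak 5.
Total technician-days = 22 over 5 days ⇒ peak ≥ ⌈22/5⌉ = 5, so 5 is optimal.

5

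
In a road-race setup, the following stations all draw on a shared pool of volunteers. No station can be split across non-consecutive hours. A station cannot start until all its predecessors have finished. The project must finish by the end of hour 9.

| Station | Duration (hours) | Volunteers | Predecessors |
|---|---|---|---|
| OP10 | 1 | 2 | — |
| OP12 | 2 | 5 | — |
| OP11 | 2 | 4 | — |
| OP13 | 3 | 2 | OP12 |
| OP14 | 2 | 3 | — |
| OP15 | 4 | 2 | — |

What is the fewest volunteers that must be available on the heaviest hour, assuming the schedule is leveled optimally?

Early-start (OP10@1, OP12@1, OP11@1, OP13@3, OP14@1, OP15@1) gives peak 16: h1:16  h2:14  h3:4  h4:4  h5:2  h6:0  h7:0  h8:0  h9:0.
Shift OP10→3, OP11→8, OP14→6, OP15→4.
Schedule OP10@3, OP12@1, OP11@8, OP13@3, OP14@6, OP15@4: h1:5  h2:5  h3:4  h4:4  h5:4  h6:5  h7:5  h8:4  h9:4 — peak 5.
Total volunteer-hours = 40 over 9 hours ⇒ peak ≥ ⌈40/9⌉ = 5, so 5 is optimal.

5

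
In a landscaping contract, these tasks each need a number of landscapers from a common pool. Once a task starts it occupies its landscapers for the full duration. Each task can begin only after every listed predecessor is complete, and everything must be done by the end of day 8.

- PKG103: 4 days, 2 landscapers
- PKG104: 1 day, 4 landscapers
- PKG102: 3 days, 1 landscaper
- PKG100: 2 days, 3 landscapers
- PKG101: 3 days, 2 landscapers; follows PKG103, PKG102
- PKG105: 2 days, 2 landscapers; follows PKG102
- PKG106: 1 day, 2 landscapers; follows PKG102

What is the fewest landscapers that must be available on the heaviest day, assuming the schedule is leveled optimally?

5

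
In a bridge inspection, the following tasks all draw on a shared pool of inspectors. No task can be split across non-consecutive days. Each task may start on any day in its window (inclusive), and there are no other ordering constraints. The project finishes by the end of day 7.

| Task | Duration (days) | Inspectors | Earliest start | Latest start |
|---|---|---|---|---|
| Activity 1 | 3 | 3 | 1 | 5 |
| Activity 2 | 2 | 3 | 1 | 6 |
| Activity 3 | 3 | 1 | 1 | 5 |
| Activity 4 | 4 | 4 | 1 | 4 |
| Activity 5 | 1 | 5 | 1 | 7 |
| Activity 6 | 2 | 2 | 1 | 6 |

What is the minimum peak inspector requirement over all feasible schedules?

Early-start (Activity 1@1, Activity 2@1, Activity 3@1, Activity 4@1, Activity 5@1, Activity 6@1) gives peak 18: d1:18  d2:13  d3:8  d4:4  d5:0  d6:0  d7:0.
Shift Activity 3→4, Activity 4→3, Activity 5→7, Activity 6→4.
Schedule Activity 1@1, Activity 2@1, Activity 3@4, Activity 4@3, Activity 5@7, Activity 6@4: d1:6  d2:6  d3:7  d4:7  d5:7  d6:5  d7:5 — peak 7.
Total inspector-days = 43 over 7 days ⇒ peak ≥ ⌈43/7⌉ = 7, so 7 is optimal.

7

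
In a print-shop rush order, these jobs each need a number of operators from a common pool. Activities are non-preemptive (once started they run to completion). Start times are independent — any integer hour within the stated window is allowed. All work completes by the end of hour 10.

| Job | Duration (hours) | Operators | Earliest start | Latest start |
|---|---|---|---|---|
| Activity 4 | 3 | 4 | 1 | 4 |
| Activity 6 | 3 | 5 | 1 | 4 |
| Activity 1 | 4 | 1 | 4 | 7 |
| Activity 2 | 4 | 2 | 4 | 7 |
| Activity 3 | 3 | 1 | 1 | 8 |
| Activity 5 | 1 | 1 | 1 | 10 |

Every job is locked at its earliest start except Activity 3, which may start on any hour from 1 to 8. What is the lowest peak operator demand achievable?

10

Activity 3@1: h1:11  h2:10  h3:10  h4:3  h5:3  h6:3  h7:3  h8:0  h9:0  h10:0 → peak 11
Activity 3@2: h1:10  h2:10  h3:10  h4:4  h5:3  h6:3  h7:3  h8:0  h9:0  h10:0 → peak 10
Activity 3@3: h1:10  h2:9  h3:10  h4:4  h5:4  h6:3  h7:3  h8:0  h9:0  h10:0 → peak 10
Activity 3@4: h1:10  h2:9  h3:9  h4:4  h5:4  h6:4  h7:3  h8:0  h9:0  h10:0 → peak 10
Activity 3@5: h1:10  h2:9  h3:9  h4:3  h5:4  h6:4  h7:4  h8:0  h9:0  h10:0 → peak 10
Activity 3@6: h1:10  h2:9  h3:9  h4:3  h5:3  h6:4  h7:4  h8:1  h9:0  h10:0 → peak 10
Activity 3@7: h1:10  h2:9  h3:9  h4:3  h5:3  h6:3  h7:4  h8:1  h9:1  h10:0 → peak 10
Activity 3@8: h1:10  h2:9  h3:9  h4:3  h5:3  h6:3  h7:3  h8:1  h9:1  h10:1 → peak 10
Best is Activity 3@2, peak 10.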